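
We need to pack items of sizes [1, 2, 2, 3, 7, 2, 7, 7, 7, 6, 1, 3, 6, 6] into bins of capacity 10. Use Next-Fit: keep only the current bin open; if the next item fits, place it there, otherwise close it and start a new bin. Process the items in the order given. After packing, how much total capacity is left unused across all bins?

20

1 → bin 1 (remaining 9)
2 → bin 1 (remaining 7)
2 → bin 1 (remaining 5)
3 → bin 1 (remaining 2)
7 → bin 2 (remaining 3)
2 → bin 2 (remaining 1)
7 → bin 3 (remaining 3)
7 → bin 4 (remaining 3)
7 → bin 5 (remaining 3)
6 → bin 6 (remaining 4)
1 → bin 6 (remaining 3)
3 → bin 6 (remaining 0)
6 → bin 7 (remaining 4)
6 → bin 8 (remaining 4)
8 bins × 10 = 80; used 60; unused 20.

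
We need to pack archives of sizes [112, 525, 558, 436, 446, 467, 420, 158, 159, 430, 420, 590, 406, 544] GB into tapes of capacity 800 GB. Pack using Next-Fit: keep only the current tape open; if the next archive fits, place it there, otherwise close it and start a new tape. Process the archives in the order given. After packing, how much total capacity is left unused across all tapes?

Put 112 GB in tape 1; 688 GB remain.
Put 525 GB in tape 1; 163 GB remain.
Put 558 GB in tape 2; 242 GB remain.
Put 436 GB in tape 3; 364 GB remain.
Put 446 GB in tape 4; 354 GB remain.
Put 467 GB in tape 5; 333 GB remain.
Put 420 GB in tape 6; 380 GB remain.
Put 158 GB in tape 6; 222 GB remain.
Put 159 GB in tape 6; 63 GB remain.
Put 430 GB in tape 7; 370 GB remain.
Put 420 GB in tape 8; 380 GB remain.
Put 590 GB in tape 9; 210 GB remain.
Put 406 GB in tape 10; 394 GB remain.
Put 544 GB in tape 11; 256 GB remain.
11 tapes × 800 GB = 8800 GB; used 5671 GB; unused 3129 GB.

3129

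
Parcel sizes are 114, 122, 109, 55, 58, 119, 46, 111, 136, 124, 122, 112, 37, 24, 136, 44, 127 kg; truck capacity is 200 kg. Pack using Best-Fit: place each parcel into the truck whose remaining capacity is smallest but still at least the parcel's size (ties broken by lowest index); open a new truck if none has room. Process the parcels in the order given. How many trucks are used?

11

Put 114 kg in truck 1; 86 kg remain.
Put 122 kg in truck 2; 78 kg remain.
Put 109 kg in truck 3; 91 kg remain.
Put 55 kg in truck 2; 23 kg remain.
Put 58 kg in truck 1; 28 kg remain.
Put 119 kg in truck 4; 81 kg remain.
Put 46 kg in truck 4; 35 kg remain.
Put 111 kg in truck 5; 89 kg remain.
Put 136 kg in truck 6; 64 kg remain.
Put 124 kg in truck 7; 76 kg remain.
Put 122 kg in truck 8; 78 kg remain.
Put 112 kg in truck 9; 88 kg remain.
Put 37 kg in truck 6; 27 kg remain.
Put 24 kg in truck 6; 3 kg remain.
Put 136 kg in truck 10; 64 kg remain.
Put 44 kg in truck 10; 20 kg remain.
Put 127 kg in truck 11; 73 kg remain.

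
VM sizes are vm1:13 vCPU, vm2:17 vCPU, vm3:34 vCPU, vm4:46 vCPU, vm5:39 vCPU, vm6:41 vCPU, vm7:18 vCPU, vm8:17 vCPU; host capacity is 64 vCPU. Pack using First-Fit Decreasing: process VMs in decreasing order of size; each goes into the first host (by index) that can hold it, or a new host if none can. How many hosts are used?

4

Sorted descending: 46, 41, 39, 34, 18, 17, 17, 13.
Put 46 vCPU in host 1; 18 vCPU remain.
Put 41 vCPU in host 2; 23 vCPU remain.
Put 39 vCPU in host 3; 25 vCPU remain.
Put 34 vCPU in host 4; 30 vCPU remain.
Put 18 vCPU in host 1; 0 vCPU remain.
Put 17 vCPU in host 2; 6 vCPU remain.
Put 17 vCPU in host 3; 8 vCPU remain.
Put 13 vCPU in host 4; 17 vCPU remain.
Final hosts: [46,18] [41,17] [39,17] [34,13].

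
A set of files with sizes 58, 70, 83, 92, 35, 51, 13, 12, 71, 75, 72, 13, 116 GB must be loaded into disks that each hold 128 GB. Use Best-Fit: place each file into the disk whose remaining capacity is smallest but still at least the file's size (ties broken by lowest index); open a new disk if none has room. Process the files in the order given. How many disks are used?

58 GB → disk 1 (remaining 70 GB)
70 GB → disk 1 (remaining 0 GB)
83 GB → disk 2 (remaining 45 GB)
92 GB → disk 3 (remaining 36 GB)
35 GB → disk 3 (remaining 1 GB)
51 GB → disk 4 (remaining 77 GB)
13 GB → disk 2 (remaining 32 GB)
12 GB → disk 2 (remaining 20 GB)
71 GB → disk 4 (remaining 6 GB)
75 GB → disk 5 (remaining 53 GB)
72 GB → disk 6 (remaining 56 GB)
13 GB → disk 2 (remaining 7 GB)
116 GB → disk 7 (remaining 12 GB)
Final disks: [58,70] [83,13,12,13] [92,35] [51,71] [75] [72] [116].

7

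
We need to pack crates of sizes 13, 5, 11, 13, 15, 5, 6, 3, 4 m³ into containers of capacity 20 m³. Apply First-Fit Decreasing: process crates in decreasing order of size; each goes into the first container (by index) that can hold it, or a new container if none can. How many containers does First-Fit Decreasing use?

4 containers

Sorted descending: 15, 13, 13, 11, 6, 5, 5, 4, 3.
Put 15 m³ in container 1; 5 m³ remain.
Put 13 m³ in container 2; 7 m³ remain.
Put 13 m³ in container 3; 7 m³ remain.
Put 11 m³ in container 4; 9 m³ remain.
Put 6 m³ in container 2; 1 m³ remain.
Put 5 m³ in container 1; 0 m³ remain.
Put 5 m³ in container 3; 2 m³ remain.
Put 4 m³ in container 4; 5 m³ remain.
Put 3 m³ in container 4; 2 m³ remain.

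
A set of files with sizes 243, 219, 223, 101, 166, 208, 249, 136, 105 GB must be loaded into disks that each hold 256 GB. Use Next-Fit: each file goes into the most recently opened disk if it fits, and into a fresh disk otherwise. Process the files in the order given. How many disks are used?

Put 243 GB in disk 1; 13 GB remain.
Put 219 GB in disk 2; 37 GB remain.
Put 223 GB in disk 3; 33 GB remain.
Put 101 GB in disk 4; 155 GB remain.
Put 166 GB in disk 5; 90 GB remain.
Put 208 GB in disk 6; 48 GB remain.
Put 249 GB in disk 7; 7 GB remain.
Put 136 GB in disk 8; 120 GB remain.
Put 105 GB in disk 8; 15 GB remain.
Final disks: [243] [219] [223] [101] [166] [208] [249] [136,105].

8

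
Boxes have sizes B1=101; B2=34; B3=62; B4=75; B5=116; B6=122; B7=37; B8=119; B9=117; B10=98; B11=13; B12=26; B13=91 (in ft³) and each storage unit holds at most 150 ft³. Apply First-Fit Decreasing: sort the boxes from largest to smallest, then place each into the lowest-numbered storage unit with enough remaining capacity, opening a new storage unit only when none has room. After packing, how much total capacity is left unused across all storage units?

189

Sorted descending: 122, 119, 117, 116, 101, 98, 91, 75, 62, 37, 34, 26, 13.
storage unit 1: place 122 ft³, 28 ft³ left
storage unit 2: place 119 ft³, 31 ft³ left
storage unit 3: place 117 ft³, 33 ft³ left
storage unit 4: place 116 ft³, 34 ft³ left
storage unit 5: place 101 ft³, 49 ft³ left
storage unit 6: place 98 ft³, 52 ft³ left
storage unit 7: place 91 ft³, 59 ft³ left
storage unit 8: place 75 ft³, 75 ft³ left
storage unit 8: place 62 ft³, 13 ft³ left
storage unit 5: place 37 ft³, 12 ft³ left
storage unit 4: place 34 ft³, 0 ft³ left
storage unit 1: place 26 ft³, 2 ft³ left
storage unit 2: place 13 ft³, 18 ft³ left
8 storage units × 150 ft³ = 1200 ft³; used 1011 ft³; unused 189 ft³.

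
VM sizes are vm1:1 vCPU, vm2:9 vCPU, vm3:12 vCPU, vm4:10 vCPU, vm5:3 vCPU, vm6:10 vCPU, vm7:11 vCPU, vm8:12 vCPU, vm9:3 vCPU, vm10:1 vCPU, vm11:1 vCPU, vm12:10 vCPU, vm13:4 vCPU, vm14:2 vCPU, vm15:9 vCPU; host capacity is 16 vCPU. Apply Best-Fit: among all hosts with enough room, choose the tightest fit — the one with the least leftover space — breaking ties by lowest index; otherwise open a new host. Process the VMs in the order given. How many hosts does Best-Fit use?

host 1: place vm1 (1 vCPU), 15 vCPU left
host 1: place vm2 (9 vCPU), 6 vCPU left
host 2: place vm3 (12 vCPU), 4 vCPU left
host 3: place vm4 (10 vCPU), 6 vCPU left
host 2: place vm5 (3 vCPU), 1 vCPU left
host 4: place vm6 (10 vCPU), 6 vCPU left
host 5: place vm7 (11 vCPU), 5 vCPU left
host 6: place vm8 (12 vCPU), 4 vCPU left
host 6: place vm9 (3 vCPU), 1 vCPU left
host 2: place vm10 (1 vCPU), 0 vCPU left
host 6: place vm11 (1 vCPU), 0 vCPU left
host 7: place vm12 (10 vCPU), 6 vCPU left
host 5: place vm13 (4 vCPU), 1 vCPU left
host 1: place vm14 (2 vCPU), 4 vCPU left
host 8: place vm15 (9 vCPU), 7 vCPU left

8 hosts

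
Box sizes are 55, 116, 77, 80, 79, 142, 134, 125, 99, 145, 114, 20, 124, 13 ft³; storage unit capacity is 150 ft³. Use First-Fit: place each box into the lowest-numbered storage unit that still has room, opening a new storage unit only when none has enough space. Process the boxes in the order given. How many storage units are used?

storage unit 1: place 55 ft³, 95 ft³ left
storage unit 2: place 116 ft³, 34 ft³ left
storage unit 1: place 77 ft³, 18 ft³ left
storage unit 3: place 80 ft³, 70 ft³ left
storage unit 4: place 79 ft³, 71 ft³ left
storage unit 5: place 142 ft³, 8 ft³ left
storage unit 6: place 134 ft³, 16 ft³ left
storage unit 7: place 125 ft³, 25 ft³ left
storage unit 8: place 99 ft³, 51 ft³ left
storage unit 9: place 145 ft³, 5 ft³ left
storage unit 10: place 114 ft³, 36 ft³ left
storage unit 2: place 20 ft³, 14 ft³ left
storage unit 11: place 124 ft³, 26 ft³ left
storage unit 1: place 13 ft³, 5 ft³ left
Final storage units: [55,77,13] [116,20] [80] [79] [142] [134] [125] [99] [145] [114] [124].

11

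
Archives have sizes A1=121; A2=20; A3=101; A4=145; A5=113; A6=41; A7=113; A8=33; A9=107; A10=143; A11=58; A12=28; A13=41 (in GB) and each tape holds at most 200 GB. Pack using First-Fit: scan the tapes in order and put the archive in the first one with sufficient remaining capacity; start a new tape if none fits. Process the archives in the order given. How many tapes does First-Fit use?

7

A1 (121 GB) → tape 1 (remaining 79 GB)
A2 (20 GB) → tape 1 (remaining 59 GB)
A3 (101 GB) → tape 2 (remaining 99 GB)
A4 (145 GB) → tape 3 (remaining 55 GB)
A5 (113 GB) → tape 4 (remaining 87 GB)
A6 (41 GB) → tape 1 (remaining 18 GB)
A7 (113 GB) → tape 5 (remaining 87 GB)
A8 (33 GB) → tape 2 (remaining 66 GB)
A9 (107 GB) → tape 6 (remaining 93 GB)
A10 (143 GB) → tape 7 (remaining 57 GB)
A11 (58 GB) → tape 2 (remaining 8 GB)
A12 (28 GB) → tape 3 (remaining 27 GB)
A13 (41 GB) → tape 4 (remaining 46 GB)
Final tapes: [121,20,41] [101,33,58] [145,28] [113,41] [113] [107] [143].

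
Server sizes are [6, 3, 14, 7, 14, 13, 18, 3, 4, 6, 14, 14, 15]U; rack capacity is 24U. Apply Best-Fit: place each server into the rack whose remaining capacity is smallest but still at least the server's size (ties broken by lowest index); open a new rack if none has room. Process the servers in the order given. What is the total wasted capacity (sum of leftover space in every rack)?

37

Put 6U in rack 1; 18U remain.
Put 3U in rack 1; 15U remain.
Put 14U in rack 1; 1U remain.
Put 7U in rack 2; 17U remain.
Put 14U in rack 2; 3U remain.
Put 13U in rack 3; 11U remain.
Put 18U in rack 4; 6U remain.
Put 3U in rack 2; 0U remain.
Put 4U in rack 4; 2U remain.
Put 6U in rack 3; 5U remain.
Put 14U in rack 5; 10U remain.
Put 14U in rack 6; 10U remain.
Put 15U in rack 7; 9U remain.
7 racks × 24U = 168U; used 131U; unused 37U.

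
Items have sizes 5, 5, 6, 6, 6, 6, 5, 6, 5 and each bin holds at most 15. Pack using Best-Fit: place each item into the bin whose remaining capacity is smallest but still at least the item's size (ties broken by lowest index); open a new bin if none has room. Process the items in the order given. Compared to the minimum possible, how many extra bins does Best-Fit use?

Best-Fit: [5,5,5] [6,6] [6,6] [6,5] → 4 bins.
Total size 50; any packing needs at least ⌈50/15⌉ = 4 bins.
So 4 is already optimal.

0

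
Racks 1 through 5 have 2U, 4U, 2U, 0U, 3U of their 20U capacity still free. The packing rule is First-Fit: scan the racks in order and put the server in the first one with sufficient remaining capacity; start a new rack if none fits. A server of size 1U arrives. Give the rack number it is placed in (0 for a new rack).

1

Racks with room: rack 1 (2U), rack 2 (4U), rack 3 (2U), rack 5 (3U).
The first with room is rack 1.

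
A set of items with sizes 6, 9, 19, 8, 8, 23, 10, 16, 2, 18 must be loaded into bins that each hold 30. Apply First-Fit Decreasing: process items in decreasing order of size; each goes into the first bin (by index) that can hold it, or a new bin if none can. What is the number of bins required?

5

Sorted descending: 23, 19, 18, 16, 10, 9, 8, 8, 6, 2.
Put 23 in bin 1; 7 remain.
Put 19 in bin 2; 11 remain.
Put 18 in bin 3; 12 remain.
Put 16 in bin 4; 14 remain.
Put 10 in bin 2; 1 remain.
Put 9 in bin 3; 3 remain.
Put 8 in bin 4; 6 remain.
Put 8 in bin 5; 22 remain.
Put 6 in bin 1; 1 remain.
Put 2 in bin 3; 1 remain.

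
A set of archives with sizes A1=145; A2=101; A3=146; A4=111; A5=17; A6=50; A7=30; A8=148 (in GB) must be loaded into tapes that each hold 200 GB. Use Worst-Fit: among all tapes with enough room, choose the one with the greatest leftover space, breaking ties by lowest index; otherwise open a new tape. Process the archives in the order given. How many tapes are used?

5

Put A1 (145 GB) in tape 1; 55 GB remain.
Put A2 (101 GB) in tape 2; 99 GB remain.
Put A3 (146 GB) in tape 3; 54 GB remain.
Put A4 (111 GB) in tape 4; 89 GB remain.
Put A5 (17 GB) in tape 2; 82 GB remain.
Put A6 (50 GB) in tape 4; 39 GB remain.
Put A7 (30 GB) in tape 2; 52 GB remain.
Put A8 (148 GB) in tape 5; 52 GB remain.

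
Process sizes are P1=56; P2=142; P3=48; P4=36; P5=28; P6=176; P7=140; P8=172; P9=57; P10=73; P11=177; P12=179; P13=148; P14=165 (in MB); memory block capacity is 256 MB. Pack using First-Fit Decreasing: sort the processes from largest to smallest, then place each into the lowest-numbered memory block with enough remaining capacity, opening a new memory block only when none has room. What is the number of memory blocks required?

Sorted descending: 179, 177, 176, 172, 165, 148, 142, 140, 73, 57, 56, 48, 36, 28.
memory block 1: place 179 MB, 77 MB left
memory block 2: place 177 MB, 79 MB left
memory block 3: place 176 MB, 80 MB left
memory block 4: place 172 MB, 84 MB left
memory block 5: place 165 MB, 91 MB left
memory block 6: place 148 MB, 108 MB left
memory block 7: place 142 MB, 114 MB left
memory block 8: place 140 MB, 116 MB left
memory block 1: place 73 MB, 4 MB left
memory block 2: place 57 MB, 22 MB left
memory block 3: place 56 MB, 24 MB left
memory block 4: place 48 MB, 36 MB left
memory block 4: place 36 MB, 0 MB left
memory block 5: place 28 MB, 63 MB left

8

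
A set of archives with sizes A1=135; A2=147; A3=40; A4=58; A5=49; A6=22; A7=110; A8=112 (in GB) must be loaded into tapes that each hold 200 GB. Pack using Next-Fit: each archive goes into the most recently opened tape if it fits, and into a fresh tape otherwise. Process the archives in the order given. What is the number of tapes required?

5

A1 (135 GB) → tape 1 (remaining 65 GB)
A2 (147 GB) → tape 2 (remaining 53 GB)
A3 (40 GB) → tape 2 (remaining 13 GB)
A4 (58 GB) → tape 3 (remaining 142 GB)
A5 (49 GB) → tape 3 (remaining 93 GB)
A6 (22 GB) → tape 3 (remaining 71 GB)
A7 (110 GB) → tape 4 (remaining 90 GB)
A8 (112 GB) → tape 5 (remaining 88 GB)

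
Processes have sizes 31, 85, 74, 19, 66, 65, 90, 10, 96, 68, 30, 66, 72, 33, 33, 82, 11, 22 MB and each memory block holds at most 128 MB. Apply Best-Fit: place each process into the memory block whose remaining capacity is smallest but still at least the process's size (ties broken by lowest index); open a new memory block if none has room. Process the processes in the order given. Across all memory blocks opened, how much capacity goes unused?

327

memory block 1: place 31 MB, 97 MB left
memory block 1: place 85 MB, 12 MB left
memory block 2: place 74 MB, 54 MB left
memory block 2: place 19 MB, 35 MB left
memory block 3: place 66 MB, 62 MB left
memory block 4: place 65 MB, 63 MB left
memory block 5: place 90 MB, 38 MB left
memory block 1: place 10 MB, 2 MB left
memory block 6: place 96 MB, 32 MB left
memory block 7: place 68 MB, 60 MB left
memory block 6: place 30 MB, 2 MB left
memory block 8: place 66 MB, 62 MB left
memory block 9: place 72 MB, 56 MB left
memory block 2: place 33 MB, 2 MB left
memory block 5: place 33 MB, 5 MB left
memory block 10: place 82 MB, 46 MB left
memory block 10: place 11 MB, 35 MB left
memory block 10: place 22 MB, 13 MB left
10 memory blocks × 128 MB = 1280 MB; used 953 MB; unused 327 MB.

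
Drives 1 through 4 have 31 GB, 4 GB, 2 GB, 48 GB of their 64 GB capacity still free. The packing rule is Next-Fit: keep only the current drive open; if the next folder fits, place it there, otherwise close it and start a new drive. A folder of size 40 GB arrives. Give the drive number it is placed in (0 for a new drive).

Next-Fit only looks at drive 4, which has 48 GB free.
40 GB fits there.

4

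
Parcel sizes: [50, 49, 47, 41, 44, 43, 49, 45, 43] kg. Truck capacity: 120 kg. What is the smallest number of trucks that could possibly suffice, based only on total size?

4 trucks

Total size = 50 + 49 + 47 + 41 + 44 + 43 + 49 + 45 + 43 = 411 kg.
⌈411 / 120⌉ = 4.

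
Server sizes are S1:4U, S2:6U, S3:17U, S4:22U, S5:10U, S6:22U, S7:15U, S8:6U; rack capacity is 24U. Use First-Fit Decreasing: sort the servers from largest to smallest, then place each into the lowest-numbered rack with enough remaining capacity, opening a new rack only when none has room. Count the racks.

5

Sorted descending: 22, 22, 17, 15, 10, 6, 6, 4.
Put 22U in rack 1; 2U remain.
Put 22U in rack 2; 2U remain.
Put 17U in rack 3; 7U remain.
Put 15U in rack 4; 9U remain.
Put 10U in rack 5; 14U remain.
Put 6U in rack 3; 1U remain.
Put 6U in rack 4; 3U remain.
Put 4U in rack 5; 10U remain.
Final racks: [22] [22] [17,6] [15,6] [10,4].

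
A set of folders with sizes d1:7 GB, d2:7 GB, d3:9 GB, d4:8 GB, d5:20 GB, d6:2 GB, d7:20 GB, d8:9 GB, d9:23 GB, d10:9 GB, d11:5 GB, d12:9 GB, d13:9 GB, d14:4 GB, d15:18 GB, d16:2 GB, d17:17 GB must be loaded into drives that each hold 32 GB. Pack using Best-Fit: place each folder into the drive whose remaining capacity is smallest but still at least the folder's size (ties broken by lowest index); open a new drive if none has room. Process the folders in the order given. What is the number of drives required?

7

drive 1: place d1 (7 GB), 25 GB left
drive 1: place d2 (7 GB), 18 GB left
drive 1: place d3 (9 GB), 9 GB left
drive 1: place d4 (8 GB), 1 GB left
drive 2: place d5 (20 GB), 12 GB left
drive 2: place d6 (2 GB), 10 GB left
drive 3: place d7 (20 GB), 12 GB left
drive 2: place d8 (9 GB), 1 GB left
drive 4: place d9 (23 GB), 9 GB left
drive 4: place d10 (9 GB), 0 GB left
drive 3: place d11 (5 GB), 7 GB left
drive 5: place d12 (9 GB), 23 GB left
drive 5: place d13 (9 GB), 14 GB left
drive 3: place d14 (4 GB), 3 GB left
drive 6: place d15 (18 GB), 14 GB left
drive 3: place d16 (2 GB), 1 GB left
drive 7: place d17 (17 GB), 15 GB left
Final drives: [7,7,9,8] [20,2,9] [20,5,4,2] [23,9] [9,9] [18] [17].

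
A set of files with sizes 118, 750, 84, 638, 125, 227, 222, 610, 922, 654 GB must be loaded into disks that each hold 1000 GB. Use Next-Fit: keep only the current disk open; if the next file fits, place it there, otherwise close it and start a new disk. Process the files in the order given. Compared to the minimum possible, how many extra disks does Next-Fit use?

Next-Fit: [118,750,84] [638,125,227] [222,610] [922] [654] → 5 disks.
Total size 4350 GB; any packing needs at least ⌈4350/1000⌉ = 5 disks.
So 5 is already optimal.

0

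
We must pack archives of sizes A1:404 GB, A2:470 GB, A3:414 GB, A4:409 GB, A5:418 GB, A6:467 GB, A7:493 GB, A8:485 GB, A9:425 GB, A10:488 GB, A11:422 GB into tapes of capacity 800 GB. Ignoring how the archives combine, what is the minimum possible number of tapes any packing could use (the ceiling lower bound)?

Total size = 404 + 470 + 414 + 409 + 418 + 467 + 493 + 485 + 425 + 488 + 422 = 4895 GB.
⌈4895 / 800⌉ = 7.

7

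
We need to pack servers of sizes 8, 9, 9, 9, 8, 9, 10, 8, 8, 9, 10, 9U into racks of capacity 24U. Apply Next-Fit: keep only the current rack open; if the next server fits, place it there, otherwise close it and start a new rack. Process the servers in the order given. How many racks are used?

8U → rack 1 (remaining 16U)
9U → rack 1 (remaining 7U)
9U → rack 2 (remaining 15U)
9U → rack 2 (remaining 6U)
8U → rack 3 (remaining 16U)
9U → rack 3 (remaining 7U)
10U → rack 4 (remaining 14U)
8U → rack 4 (remaining 6U)
8U → rack 5 (remaining 16U)
9U → rack 5 (remaining 7U)
10U → rack 6 (remaining 14U)
9U → rack 6 (remaining 5U)
Final racks: [8,9] [9,9] [8,9] [10,8] [8,9] [10,9].

6 racks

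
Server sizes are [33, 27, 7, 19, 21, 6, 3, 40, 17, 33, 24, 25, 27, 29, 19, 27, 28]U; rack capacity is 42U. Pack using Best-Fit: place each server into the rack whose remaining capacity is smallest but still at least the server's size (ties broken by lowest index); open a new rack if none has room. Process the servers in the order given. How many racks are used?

33U → rack 1 (remaining 9U)
27U → rack 2 (remaining 15U)
7U → rack 1 (remaining 2U)
19U → rack 3 (remaining 23U)
21U → rack 3 (remaining 2U)
6U → rack 2 (remaining 9U)
3U → rack 2 (remaining 6U)
40U → rack 4 (remaining 2U)
17U → rack 5 (remaining 25U)
33U → rack 6 (remaining 9U)
24U → rack 5 (remaining 1U)
25U → rack 7 (remaining 17U)
27U → rack 8 (remaining 15U)
29U → rack 9 (remaining 13U)
19U → rack 10 (remaining 23U)
27U → rack 11 (remaining 15U)
28U → rack 12 (remaining 14U)

12 racks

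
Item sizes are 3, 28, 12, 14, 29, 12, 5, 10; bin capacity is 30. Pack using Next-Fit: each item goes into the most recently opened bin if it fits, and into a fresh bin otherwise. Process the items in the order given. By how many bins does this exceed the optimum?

1

Next-Fit: [3] [28] [12,14] [29] [12,5,10] → 5 bins.
Total size 113; any packing needs at least ⌈113/30⌉ = 4 bins.
An optimal packing achieves that bound: [29] [28] [14,12,3] [12,10,5] → 4 bins.
Excess: 5 − 4 = 1.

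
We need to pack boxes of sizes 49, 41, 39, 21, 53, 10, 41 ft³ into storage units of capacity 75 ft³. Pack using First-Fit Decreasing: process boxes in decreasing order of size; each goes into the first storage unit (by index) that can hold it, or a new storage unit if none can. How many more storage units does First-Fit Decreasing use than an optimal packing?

First-Fit Decreasing: [53,21] [49,10] [41] [41] [39] → 5 storage units.
5 boxes exceed 37.5 ft³ (half the capacity), and no two of those can share a storage unit, so at least 5 storage units are needed.
So 5 is already optimal.

0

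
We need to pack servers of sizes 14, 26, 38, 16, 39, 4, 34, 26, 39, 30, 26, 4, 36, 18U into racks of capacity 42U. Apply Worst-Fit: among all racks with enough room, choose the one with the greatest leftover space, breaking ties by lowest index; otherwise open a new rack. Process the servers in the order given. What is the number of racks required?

14U → rack 1 (remaining 28U)
26U → rack 1 (remaining 2U)
38U → rack 2 (remaining 4U)
16U → rack 3 (remaining 26U)
39U → rack 4 (remaining 3U)
4U → rack 3 (remaining 22U)
34U → rack 5 (remaining 8U)
26U → rack 6 (remaining 16U)
39U → rack 7 (remaining 3U)
30U → rack 8 (remaining 12U)
26U → rack 9 (remaining 16U)
4U → rack 3 (remaining 18U)
36U → rack 10 (remaining 6U)
18U → rack 3 (remaining 0U)
Final racks: [14,26] [38] [16,4,4,18] [39] [34] [26] [39] [30] [26] [36].

10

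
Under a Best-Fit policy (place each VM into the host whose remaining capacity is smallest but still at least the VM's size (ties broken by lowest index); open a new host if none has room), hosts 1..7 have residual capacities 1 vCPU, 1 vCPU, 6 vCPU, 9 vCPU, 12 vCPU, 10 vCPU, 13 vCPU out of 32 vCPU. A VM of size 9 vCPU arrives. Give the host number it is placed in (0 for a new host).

Hosts with room: host 4 (9 vCPU), host 5 (12 vCPU), host 6 (10 vCPU), host 7 (13 vCPU).
Tightest fit is host 4 with 9 vCPU free.

4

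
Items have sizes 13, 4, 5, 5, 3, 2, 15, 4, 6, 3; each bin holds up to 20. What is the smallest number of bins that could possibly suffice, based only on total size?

3

Total size = 13 + 4 + 5 + 5 + 3 + 2 + 15 + 4 + 6 + 3 = 60.
⌈60 / 20⌉ = 3.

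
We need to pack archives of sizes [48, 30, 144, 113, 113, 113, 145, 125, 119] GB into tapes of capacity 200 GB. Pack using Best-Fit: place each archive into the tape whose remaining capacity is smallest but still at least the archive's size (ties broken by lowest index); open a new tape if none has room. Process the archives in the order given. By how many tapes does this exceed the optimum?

Best-Fit: [48,30,113] [144] [113] [113] [145] [125] [119] → 7 tapes.
7 archives exceed 100 GB (half the capacity), and no two of those can share a tape, so at least 7 tapes are needed.
So 7 is already optimal.

0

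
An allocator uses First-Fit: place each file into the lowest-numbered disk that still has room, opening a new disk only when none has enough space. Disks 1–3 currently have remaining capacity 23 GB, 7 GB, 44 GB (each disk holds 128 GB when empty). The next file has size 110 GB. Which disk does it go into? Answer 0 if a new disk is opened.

0

No disk has ≥ 110 GB free, so a new disk is opened.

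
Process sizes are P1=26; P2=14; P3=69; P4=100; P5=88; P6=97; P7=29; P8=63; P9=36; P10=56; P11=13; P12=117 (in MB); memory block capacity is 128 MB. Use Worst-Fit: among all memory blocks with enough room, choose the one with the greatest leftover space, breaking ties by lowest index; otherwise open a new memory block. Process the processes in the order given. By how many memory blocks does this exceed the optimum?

1

Worst-Fit: [26,14,69] [100] [88,29] [97] [63,36] [56,13] [117] → 7 memory blocks.
Total size 708 MB; any packing needs at least ⌈708/128⌉ = 6 memory blocks.
An optimal packing achieves that bound: [117] [100,26] [97,29] [88,36] [69,56] [63,14,13] → 6 memory blocks.
Excess: 7 − 6 = 1.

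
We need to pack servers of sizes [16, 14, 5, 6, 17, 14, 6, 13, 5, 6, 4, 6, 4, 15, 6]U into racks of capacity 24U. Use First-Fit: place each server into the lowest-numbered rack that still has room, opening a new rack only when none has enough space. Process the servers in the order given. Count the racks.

7 racks

Put 16U in rack 1; 8U remain.
Put 14U in rack 2; 10U remain.
Put 5U in rack 1; 3U remain.
Put 6U in rack 2; 4U remain.
Put 17U in rack 3; 7U remain.
Put 14U in rack 4; 10U remain.
Put 6U in rack 3; 1U remain.
Put 13U in rack 5; 11U remain.
Put 5U in rack 4; 5U remain.
Put 6U in rack 5; 5U remain.
Put 4U in rack 2; 0U remain.
Put 6U in rack 6; 18U remain.
Put 4U in rack 4; 1U remain.
Put 15U in rack 6; 3U remain.
Put 6U in rack 7; 18U remain.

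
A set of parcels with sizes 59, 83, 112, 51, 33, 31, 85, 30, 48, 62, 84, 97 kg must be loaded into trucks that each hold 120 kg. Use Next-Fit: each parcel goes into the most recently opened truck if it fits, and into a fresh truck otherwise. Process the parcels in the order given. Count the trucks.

8

Put 59 kg in truck 1; 61 kg remain.
Put 83 kg in truck 2; 37 kg remain.
Put 112 kg in truck 3; 8 kg remain.
Put 51 kg in truck 4; 69 kg remain.
Put 33 kg in truck 4; 36 kg remain.
Put 31 kg in truck 4; 5 kg remain.
Put 85 kg in truck 5; 35 kg remain.
Put 30 kg in truck 5; 5 kg remain.
Put 48 kg in truck 6; 72 kg remain.
Put 62 kg in truck 6; 10 kg remain.
Put 84 kg in truck 7; 36 kg remain.
Put 97 kg in truck 8; 23 kg remain.
Final trucks: [59] [83] [112] [51,33,31] [85,30] [48,62] [84] [97].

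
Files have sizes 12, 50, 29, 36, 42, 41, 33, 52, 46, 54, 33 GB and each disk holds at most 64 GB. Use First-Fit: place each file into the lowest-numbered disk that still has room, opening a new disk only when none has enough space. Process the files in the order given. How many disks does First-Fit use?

9

12 GB → disk 1 (remaining 52 GB)
50 GB → disk 1 (remaining 2 GB)
29 GB → disk 2 (remaining 35 GB)
36 GB → disk 3 (remaining 28 GB)
42 GB → disk 4 (remaining 22 GB)
41 GB → disk 5 (remaining 23 GB)
33 GB → disk 2 (remaining 2 GB)
52 GB → disk 6 (remaining 12 GB)
46 GB → disk 7 (remaining 18 GB)
54 GB → disk 8 (remaining 10 GB)
33 GB → disk 9 (remaining 31 GB)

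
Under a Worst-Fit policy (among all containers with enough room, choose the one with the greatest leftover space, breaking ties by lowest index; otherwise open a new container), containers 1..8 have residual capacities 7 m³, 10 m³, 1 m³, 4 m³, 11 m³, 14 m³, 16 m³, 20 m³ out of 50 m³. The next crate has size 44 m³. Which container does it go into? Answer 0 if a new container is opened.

0

No container has ≥ 44 m³ free, so a new container is opened.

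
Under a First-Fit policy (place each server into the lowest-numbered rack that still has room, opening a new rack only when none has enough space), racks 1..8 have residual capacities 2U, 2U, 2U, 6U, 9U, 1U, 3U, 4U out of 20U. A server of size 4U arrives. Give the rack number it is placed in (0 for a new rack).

Racks with room: rack 4 (6U), rack 5 (9U), rack 8 (4U).
The first with room is rack 4.

4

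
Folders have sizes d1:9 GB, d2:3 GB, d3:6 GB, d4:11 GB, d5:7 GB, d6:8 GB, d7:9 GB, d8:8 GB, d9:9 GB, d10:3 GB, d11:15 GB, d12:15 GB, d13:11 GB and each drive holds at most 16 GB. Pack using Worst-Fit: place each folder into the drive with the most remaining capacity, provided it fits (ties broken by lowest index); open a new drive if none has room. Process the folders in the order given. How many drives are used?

drive 1: place d1 (9 GB), 7 GB left
drive 1: place d2 (3 GB), 4 GB left
drive 2: place d3 (6 GB), 10 GB left
drive 3: place d4 (11 GB), 5 GB left
drive 2: place d5 (7 GB), 3 GB left
drive 4: place d6 (8 GB), 8 GB left
drive 5: place d7 (9 GB), 7 GB left
drive 4: place d8 (8 GB), 0 GB left
drive 6: place d9 (9 GB), 7 GB left
drive 5: place d10 (3 GB), 4 GB left
drive 7: place d11 (15 GB), 1 GB left
drive 8: place d12 (15 GB), 1 GB left
drive 9: place d13 (11 GB), 5 GB left
Final drives: [9,3] [6,7] [11] [8,8] [9,3] [9] [15] [15] [11].

9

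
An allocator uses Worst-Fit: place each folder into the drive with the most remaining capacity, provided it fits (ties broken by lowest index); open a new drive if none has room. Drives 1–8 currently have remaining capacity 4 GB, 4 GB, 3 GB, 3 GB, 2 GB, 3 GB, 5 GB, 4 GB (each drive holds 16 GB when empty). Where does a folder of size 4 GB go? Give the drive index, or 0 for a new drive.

7

Drives with room: drive 1 (4 GB), drive 2 (4 GB), drive 7 (5 GB), drive 8 (4 GB).
Most room is drive 7 with 5 GB free.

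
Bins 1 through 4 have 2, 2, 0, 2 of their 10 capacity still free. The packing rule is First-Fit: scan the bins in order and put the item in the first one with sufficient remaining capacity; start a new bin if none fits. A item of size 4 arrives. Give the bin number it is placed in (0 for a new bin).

0

No bin has ≥ 4 free, so a new bin is opened.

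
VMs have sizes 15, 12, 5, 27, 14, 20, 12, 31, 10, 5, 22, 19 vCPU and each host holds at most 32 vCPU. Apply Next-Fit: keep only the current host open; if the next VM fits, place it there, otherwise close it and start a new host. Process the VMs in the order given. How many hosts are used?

15 vCPU → host 1 (remaining 17 vCPU)
12 vCPU → host 1 (remaining 5 vCPU)
5 vCPU → host 1 (remaining 0 vCPU)
27 vCPU → host 2 (remaining 5 vCPU)
14 vCPU → host 3 (remaining 18 vCPU)
20 vCPU → host 4 (remaining 12 vCPU)
12 vCPU → host 4 (remaining 0 vCPU)
31 vCPU → host 5 (remaining 1 vCPU)
10 vCPU → host 6 (remaining 22 vCPU)
5 vCPU → host 6 (remaining 17 vCPU)
22 vCPU → host 7 (remaining 10 vCPU)
19 vCPU → host 8 (remaining 13 vCPU)
Final hosts: [15,12,5] [27] [14] [20,12] [31] [10,5] [22] [19].

8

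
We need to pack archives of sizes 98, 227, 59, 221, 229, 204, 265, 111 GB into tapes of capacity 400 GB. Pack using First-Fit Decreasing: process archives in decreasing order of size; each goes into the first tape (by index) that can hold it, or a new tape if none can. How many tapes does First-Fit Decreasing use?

5

Sorted descending: 265, 229, 227, 221, 204, 111, 98, 59.
265 GB → tape 1 (remaining 135 GB)
229 GB → tape 2 (remaining 171 GB)
227 GB → tape 3 (remaining 173 GB)
221 GB → tape 4 (remaining 179 GB)
204 GB → tape 5 (remaining 196 GB)
111 GB → tape 1 (remaining 24 GB)
98 GB → tape 2 (remaining 73 GB)
59 GB → tape 2 (remaining 14 GB)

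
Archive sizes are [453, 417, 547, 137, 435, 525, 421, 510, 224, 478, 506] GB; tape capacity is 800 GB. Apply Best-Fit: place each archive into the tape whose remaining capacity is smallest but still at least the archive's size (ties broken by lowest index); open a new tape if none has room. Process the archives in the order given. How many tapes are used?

9

453 GB → tape 1 (remaining 347 GB)
417 GB → tape 2 (remaining 383 GB)
547 GB → tape 3 (remaining 253 GB)
137 GB → tape 3 (remaining 116 GB)
435 GB → tape 4 (remaining 365 GB)
525 GB → tape 5 (remaining 275 GB)
421 GB → tape 6 (remaining 379 GB)
510 GB → tape 7 (remaining 290 GB)
224 GB → tape 5 (remaining 51 GB)
478 GB → tape 8 (remaining 322 GB)
506 GB → tape 9 (remaining 294 GB)
Final tapes: [453] [417] [547,137] [435] [525,224] [421] [510] [478] [506].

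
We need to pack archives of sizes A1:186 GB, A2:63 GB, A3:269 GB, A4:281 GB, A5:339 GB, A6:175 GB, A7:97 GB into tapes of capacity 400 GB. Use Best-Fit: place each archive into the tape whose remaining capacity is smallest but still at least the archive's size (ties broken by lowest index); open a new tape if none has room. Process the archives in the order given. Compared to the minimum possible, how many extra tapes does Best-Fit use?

Best-Fit: [186,63] [269] [281,97] [339] [175] → 5 tapes.
Total size 1410 GB; any packing needs at least ⌈1410/400⌉ = 4 tapes.
An optimal packing achieves that bound: [339] [281,97] [269,63] [186,175] → 4 tapes.
Excess: 5 − 4 = 1.

1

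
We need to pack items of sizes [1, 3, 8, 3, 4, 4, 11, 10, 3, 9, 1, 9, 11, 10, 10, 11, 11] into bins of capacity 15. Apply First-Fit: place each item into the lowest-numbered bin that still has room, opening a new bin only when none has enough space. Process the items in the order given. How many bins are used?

11

Put 1 in bin 1; 14 remain.
Put 3 in bin 1; 11 remain.
Put 8 in bin 1; 3 remain.
Put 3 in bin 1; 0 remain.
Put 4 in bin 2; 11 remain.
Put 4 in bin 2; 7 remain.
Put 11 in bin 3; 4 remain.
Put 10 in bin 4; 5 remain.
Put 3 in bin 2; 4 remain.
Put 9 in bin 5; 6 remain.
Put 1 in bin 2; 3 remain.
Put 9 in bin 6; 6 remain.
Put 11 in bin 7; 4 remain.
Put 10 in bin 8; 5 remain.
Put 10 in bin 9; 5 remain.
Put 11 in bin 10; 4 remain.
Put 11 in bin 11; 4 remain.
Final bins: [1,3,8,3] [4,4,3,1] [11] [10] [9] [9] [11] [10] [10] [11] [11].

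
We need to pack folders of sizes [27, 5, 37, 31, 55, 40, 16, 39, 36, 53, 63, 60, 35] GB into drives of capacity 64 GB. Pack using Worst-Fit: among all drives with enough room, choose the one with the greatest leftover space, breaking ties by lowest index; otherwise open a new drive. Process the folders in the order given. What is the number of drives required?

10 drives

27 GB → drive 1 (remaining 37 GB)
5 GB → drive 1 (remaining 32 GB)
37 GB → drive 2 (remaining 27 GB)
31 GB → drive 1 (remaining 1 GB)
55 GB → drive 3 (remaining 9 GB)
40 GB → drive 4 (remaining 24 GB)
16 GB → drive 2 (remaining 11 GB)
39 GB → drive 5 (remaining 25 GB)
36 GB → drive 6 (remaining 28 GB)
53 GB → drive 7 (remaining 11 GB)
63 GB → drive 8 (remaining 1 GB)
60 GB → drive 9 (remaining 4 GB)
35 GB → drive 10 (remaining 29 GB)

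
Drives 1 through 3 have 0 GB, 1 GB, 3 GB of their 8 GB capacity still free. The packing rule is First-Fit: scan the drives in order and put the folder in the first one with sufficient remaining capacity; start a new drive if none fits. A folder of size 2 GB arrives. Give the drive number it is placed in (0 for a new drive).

Drives with room: drive 3 (3 GB).
The first with room is drive 3.

3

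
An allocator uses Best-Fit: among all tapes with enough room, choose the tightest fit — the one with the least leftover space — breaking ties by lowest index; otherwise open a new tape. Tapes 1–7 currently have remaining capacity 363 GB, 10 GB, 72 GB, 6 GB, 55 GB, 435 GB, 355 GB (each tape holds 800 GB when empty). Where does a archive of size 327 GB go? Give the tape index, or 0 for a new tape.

Tapes with room: tape 1 (363 GB), tape 6 (435 GB), tape 7 (355 GB).
Tightest fit is tape 7 with 355 GB free.

7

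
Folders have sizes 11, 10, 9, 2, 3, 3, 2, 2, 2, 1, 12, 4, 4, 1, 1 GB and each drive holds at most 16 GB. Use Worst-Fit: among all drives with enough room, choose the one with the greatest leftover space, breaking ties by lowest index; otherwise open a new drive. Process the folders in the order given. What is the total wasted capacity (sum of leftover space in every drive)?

13

11 GB → drive 1 (remaining 5 GB)
10 GB → drive 2 (remaining 6 GB)
9 GB → drive 3 (remaining 7 GB)
2 GB → drive 3 (remaining 5 GB)
3 GB → drive 2 (remaining 3 GB)
3 GB → drive 1 (remaining 2 GB)
2 GB → drive 3 (remaining 3 GB)
2 GB → drive 2 (remaining 1 GB)
2 GB → drive 3 (remaining 1 GB)
1 GB → drive 1 (remaining 1 GB)
12 GB → drive 4 (remaining 4 GB)
4 GB → drive 4 (remaining 0 GB)
4 GB → drive 5 (remaining 12 GB)
1 GB → drive 5 (remaining 11 GB)
1 GB → drive 5 (remaining 10 GB)
5 drives × 16 GB = 80 GB; used 67 GB; unused 13 GB.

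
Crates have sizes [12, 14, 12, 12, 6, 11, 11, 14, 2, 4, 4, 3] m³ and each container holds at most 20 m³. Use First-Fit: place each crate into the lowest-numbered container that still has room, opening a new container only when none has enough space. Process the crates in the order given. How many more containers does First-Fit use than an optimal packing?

0

First-Fit: [12,6,2] [14,4] [12,4,3] [12] [11] [11] [14] → 7 containers.
7 crates exceed 10 m³ (half the capacity), and no two of those can share a container, so at least 7 containers are needed.
So 7 is already optimal.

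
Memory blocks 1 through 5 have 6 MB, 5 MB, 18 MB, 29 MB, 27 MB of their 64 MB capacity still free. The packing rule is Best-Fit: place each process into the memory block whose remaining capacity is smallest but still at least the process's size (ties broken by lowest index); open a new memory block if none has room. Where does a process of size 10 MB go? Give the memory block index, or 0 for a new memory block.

3

Memory blocks with room: memory block 3 (18 MB), memory block 4 (29 MB), memory block 5 (27 MB).
Tightest fit is memory block 3 with 18 MB free.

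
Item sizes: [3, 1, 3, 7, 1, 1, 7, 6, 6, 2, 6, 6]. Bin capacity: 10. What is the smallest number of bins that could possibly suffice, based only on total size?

5 bins

Total size = 3 + 1 + 3 + 7 + 1 + 1 + 7 + 6 + 6 + 2 + 6 + 6 = 49.
⌈49 / 10⌉ = 5.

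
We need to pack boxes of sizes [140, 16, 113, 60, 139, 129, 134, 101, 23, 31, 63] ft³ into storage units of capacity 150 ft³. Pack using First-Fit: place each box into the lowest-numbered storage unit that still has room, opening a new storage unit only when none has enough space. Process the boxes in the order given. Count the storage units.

8 storage units

Put 140 ft³ in storage unit 1; 10 ft³ remain.
Put 16 ft³ in storage unit 2; 134 ft³ remain.
Put 113 ft³ in storage unit 2; 21 ft³ remain.
Put 60 ft³ in storage unit 3; 90 ft³ remain.
Put 139 ft³ in storage unit 4; 11 ft³ remain.
Put 129 ft³ in storage unit 5; 21 ft³ remain.
Put 134 ft³ in storage unit 6; 16 ft³ remain.
Put 101 ft³ in storage unit 7; 49 ft³ remain.
Put 23 ft³ in storage unit 3; 67 ft³ remain.
Put 31 ft³ in storage unit 3; 36 ft³ remain.
Put 63 ft³ in storage unit 8; 87 ft³ remain.
Final storage units: [140] [16,113] [60,23,31] [139] [129] [134] [101] [63].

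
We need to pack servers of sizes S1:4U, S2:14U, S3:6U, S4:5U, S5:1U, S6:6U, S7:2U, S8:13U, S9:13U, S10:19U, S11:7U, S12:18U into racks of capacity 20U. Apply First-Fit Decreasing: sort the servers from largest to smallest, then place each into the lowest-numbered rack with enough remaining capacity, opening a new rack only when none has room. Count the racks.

6 racks

Sorted descending: 19, 18, 14, 13, 13, 7, 6, 6, 5, 4, 2, 1.
Put 19U in rack 1; 1U remain.
Put 18U in rack 2; 2U remain.
Put 14U in rack 3; 6U remain.
Put 13U in rack 4; 7U remain.
Put 13U in rack 5; 7U remain.
Put 7U in rack 4; 0U remain.
Put 6U in rack 3; 0U remain.
Put 6U in rack 5; 1U remain.
Put 5U in rack 6; 15U remain.
Put 4U in rack 6; 11U remain.
Put 2U in rack 2; 0U remain.
Put 1U in rack 1; 0U remain.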